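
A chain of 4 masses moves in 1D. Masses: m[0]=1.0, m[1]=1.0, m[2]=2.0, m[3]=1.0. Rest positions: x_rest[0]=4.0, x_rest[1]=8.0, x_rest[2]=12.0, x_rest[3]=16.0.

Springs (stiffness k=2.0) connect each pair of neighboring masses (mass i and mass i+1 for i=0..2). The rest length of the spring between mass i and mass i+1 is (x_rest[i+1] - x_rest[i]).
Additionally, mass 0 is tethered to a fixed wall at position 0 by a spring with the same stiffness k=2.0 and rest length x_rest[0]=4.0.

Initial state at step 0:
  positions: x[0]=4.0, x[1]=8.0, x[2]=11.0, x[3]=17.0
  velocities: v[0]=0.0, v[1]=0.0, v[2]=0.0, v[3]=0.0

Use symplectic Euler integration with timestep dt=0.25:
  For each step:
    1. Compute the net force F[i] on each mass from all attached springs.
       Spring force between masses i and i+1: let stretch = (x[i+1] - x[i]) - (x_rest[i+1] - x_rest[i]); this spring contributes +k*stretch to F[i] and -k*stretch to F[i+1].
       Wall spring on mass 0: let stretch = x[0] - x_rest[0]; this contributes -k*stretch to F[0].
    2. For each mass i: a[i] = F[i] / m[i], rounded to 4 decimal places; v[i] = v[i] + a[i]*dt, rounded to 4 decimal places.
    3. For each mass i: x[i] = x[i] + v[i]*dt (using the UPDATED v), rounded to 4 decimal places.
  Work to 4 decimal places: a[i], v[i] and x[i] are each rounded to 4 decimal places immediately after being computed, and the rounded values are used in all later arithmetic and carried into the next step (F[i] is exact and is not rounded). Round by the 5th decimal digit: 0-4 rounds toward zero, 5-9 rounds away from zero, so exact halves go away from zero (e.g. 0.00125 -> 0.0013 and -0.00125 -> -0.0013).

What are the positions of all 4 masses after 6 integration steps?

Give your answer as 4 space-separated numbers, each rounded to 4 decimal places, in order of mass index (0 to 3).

Step 0: x=[4.0000 8.0000 11.0000 17.0000] v=[0.0000 0.0000 0.0000 0.0000]
Step 1: x=[4.0000 7.8750 11.1875 16.7500] v=[0.0000 -0.5000 0.7500 -1.0000]
Step 2: x=[3.9844 7.6797 11.5156 16.3047] v=[-0.0625 -0.7813 1.3125 -1.7813]
Step 3: x=[3.9326 7.5020 11.9033 15.7607] v=[-0.2071 -0.7110 1.5508 -2.1759]
Step 4: x=[3.8354 7.4282 12.2570 15.2346] v=[-0.3887 -0.2951 1.4148 -2.1046]
Step 5: x=[3.7079 7.5089 12.4950 14.8363] v=[-0.5100 0.3229 0.9520 -1.5934]
Step 6: x=[3.5920 7.7378 12.5677 14.6453] v=[-0.4635 0.9155 0.2908 -0.7641]

Answer: 3.5920 7.7378 12.5677 14.6453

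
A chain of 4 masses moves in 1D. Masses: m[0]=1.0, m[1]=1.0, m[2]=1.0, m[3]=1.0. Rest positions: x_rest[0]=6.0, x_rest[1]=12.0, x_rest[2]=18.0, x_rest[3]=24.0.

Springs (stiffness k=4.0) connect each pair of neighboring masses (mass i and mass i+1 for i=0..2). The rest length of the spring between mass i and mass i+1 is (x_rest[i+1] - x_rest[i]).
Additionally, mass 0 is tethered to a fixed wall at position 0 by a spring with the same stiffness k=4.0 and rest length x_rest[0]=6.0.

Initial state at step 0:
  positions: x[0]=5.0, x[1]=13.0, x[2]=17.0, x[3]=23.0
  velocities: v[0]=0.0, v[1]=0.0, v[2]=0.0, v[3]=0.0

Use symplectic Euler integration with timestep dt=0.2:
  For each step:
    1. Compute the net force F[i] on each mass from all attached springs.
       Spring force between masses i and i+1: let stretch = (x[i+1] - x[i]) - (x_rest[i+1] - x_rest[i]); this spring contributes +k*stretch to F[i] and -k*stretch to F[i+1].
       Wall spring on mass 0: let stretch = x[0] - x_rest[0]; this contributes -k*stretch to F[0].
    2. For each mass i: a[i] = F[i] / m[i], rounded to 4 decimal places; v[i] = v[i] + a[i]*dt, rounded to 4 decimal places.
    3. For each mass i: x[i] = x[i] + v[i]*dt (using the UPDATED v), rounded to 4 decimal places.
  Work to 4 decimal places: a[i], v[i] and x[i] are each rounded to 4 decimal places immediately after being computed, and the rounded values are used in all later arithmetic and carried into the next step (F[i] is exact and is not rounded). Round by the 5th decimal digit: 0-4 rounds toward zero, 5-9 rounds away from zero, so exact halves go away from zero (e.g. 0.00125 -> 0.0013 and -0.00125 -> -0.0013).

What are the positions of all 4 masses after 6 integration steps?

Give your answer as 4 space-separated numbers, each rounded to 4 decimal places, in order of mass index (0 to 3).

Step 0: x=[5.0000 13.0000 17.0000 23.0000] v=[0.0000 0.0000 0.0000 0.0000]
Step 1: x=[5.4800 12.3600 17.3200 23.0000] v=[2.4000 -3.2000 1.6000 0.0000]
Step 2: x=[6.1840 11.4128 17.7552 23.0512] v=[3.5200 -4.7360 2.1760 0.2560]
Step 3: x=[6.7352 10.6438 18.0230 23.2150] v=[2.7558 -3.8451 1.3389 0.8192]
Step 4: x=[6.8341 10.4301 17.9408 23.5081] v=[0.4945 -1.0686 -0.4109 1.4656]
Step 5: x=[6.4149 10.8427 17.5477 23.8705] v=[-2.0960 2.0632 -1.9656 1.8118]
Step 6: x=[5.6778 11.6197 17.0934 24.1812] v=[-3.6857 3.8850 -2.2714 1.5536]

Answer: 5.6778 11.6197 17.0934 24.1812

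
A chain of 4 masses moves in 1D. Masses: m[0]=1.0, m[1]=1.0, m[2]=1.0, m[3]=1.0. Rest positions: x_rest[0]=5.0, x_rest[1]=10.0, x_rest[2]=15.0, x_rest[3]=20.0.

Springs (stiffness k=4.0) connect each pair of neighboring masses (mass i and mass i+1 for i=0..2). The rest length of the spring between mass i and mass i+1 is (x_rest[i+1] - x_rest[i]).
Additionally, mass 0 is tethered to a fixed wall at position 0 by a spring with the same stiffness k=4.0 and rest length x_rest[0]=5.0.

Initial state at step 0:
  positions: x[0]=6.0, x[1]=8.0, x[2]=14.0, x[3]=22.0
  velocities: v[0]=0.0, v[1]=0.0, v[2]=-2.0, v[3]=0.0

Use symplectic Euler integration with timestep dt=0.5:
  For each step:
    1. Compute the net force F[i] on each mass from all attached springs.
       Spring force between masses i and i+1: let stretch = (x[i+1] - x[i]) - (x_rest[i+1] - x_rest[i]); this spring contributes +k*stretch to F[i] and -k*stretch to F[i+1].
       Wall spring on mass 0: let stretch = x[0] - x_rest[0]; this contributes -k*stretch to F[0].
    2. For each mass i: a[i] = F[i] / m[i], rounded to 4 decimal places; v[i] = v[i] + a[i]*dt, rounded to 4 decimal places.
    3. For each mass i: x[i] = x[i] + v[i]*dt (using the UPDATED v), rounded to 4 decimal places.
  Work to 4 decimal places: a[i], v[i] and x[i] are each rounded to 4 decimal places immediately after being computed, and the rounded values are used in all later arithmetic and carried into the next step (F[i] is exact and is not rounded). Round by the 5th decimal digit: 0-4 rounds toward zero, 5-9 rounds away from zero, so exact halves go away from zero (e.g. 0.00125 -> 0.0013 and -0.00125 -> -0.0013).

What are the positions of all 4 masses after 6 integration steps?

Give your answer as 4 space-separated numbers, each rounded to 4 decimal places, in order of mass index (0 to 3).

Step 0: x=[6.0000 8.0000 14.0000 22.0000] v=[0.0000 0.0000 -2.0000 0.0000]
Step 1: x=[2.0000 12.0000 15.0000 19.0000] v=[-8.0000 8.0000 2.0000 -6.0000]
Step 2: x=[6.0000 9.0000 17.0000 17.0000] v=[8.0000 -6.0000 4.0000 -4.0000]
Step 3: x=[7.0000 11.0000 11.0000 20.0000] v=[2.0000 4.0000 -12.0000 6.0000]
Step 4: x=[5.0000 9.0000 14.0000 19.0000] v=[-4.0000 -4.0000 6.0000 -2.0000]
Step 5: x=[2.0000 8.0000 17.0000 18.0000] v=[-6.0000 -2.0000 6.0000 -2.0000]
Step 6: x=[3.0000 10.0000 12.0000 21.0000] v=[2.0000 4.0000 -10.0000 6.0000]

Answer: 3.0000 10.0000 12.0000 21.0000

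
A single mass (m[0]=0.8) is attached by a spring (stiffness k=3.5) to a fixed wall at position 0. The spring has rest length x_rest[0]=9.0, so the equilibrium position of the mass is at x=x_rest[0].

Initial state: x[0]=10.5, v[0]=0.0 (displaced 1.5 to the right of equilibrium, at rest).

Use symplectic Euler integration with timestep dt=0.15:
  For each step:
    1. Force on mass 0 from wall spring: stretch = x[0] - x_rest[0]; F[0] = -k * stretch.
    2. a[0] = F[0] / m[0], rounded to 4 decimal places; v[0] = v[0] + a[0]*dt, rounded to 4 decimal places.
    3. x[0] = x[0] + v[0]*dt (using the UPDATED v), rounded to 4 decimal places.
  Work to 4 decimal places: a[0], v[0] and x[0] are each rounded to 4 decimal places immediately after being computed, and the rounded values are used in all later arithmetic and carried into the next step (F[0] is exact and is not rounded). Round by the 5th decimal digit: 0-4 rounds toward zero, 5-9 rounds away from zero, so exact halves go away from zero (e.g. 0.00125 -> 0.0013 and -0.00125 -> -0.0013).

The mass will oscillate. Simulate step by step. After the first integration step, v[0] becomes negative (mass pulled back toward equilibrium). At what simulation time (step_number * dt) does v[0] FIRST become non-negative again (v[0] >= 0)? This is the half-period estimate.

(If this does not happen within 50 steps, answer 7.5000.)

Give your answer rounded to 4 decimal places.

Step 0: x=[10.5000] v=[0.0000]
Step 1: x=[10.3523] v=[-0.9844]
Step 2: x=[10.0715] v=[-1.8718]
Step 3: x=[9.6853] v=[-2.5750]
Step 4: x=[9.2316] v=[-3.0247]
Step 5: x=[8.7551] v=[-3.1767]
Step 6: x=[8.3027] v=[-3.0160]
Step 7: x=[7.9189] v=[-2.5584]
Step 8: x=[7.6416] v=[-1.8489]
Step 9: x=[7.4980] v=[-0.9575]
Step 10: x=[7.5022] v=[0.0282]
First v>=0 after going negative at step 10, time=1.5000

Answer: 1.5000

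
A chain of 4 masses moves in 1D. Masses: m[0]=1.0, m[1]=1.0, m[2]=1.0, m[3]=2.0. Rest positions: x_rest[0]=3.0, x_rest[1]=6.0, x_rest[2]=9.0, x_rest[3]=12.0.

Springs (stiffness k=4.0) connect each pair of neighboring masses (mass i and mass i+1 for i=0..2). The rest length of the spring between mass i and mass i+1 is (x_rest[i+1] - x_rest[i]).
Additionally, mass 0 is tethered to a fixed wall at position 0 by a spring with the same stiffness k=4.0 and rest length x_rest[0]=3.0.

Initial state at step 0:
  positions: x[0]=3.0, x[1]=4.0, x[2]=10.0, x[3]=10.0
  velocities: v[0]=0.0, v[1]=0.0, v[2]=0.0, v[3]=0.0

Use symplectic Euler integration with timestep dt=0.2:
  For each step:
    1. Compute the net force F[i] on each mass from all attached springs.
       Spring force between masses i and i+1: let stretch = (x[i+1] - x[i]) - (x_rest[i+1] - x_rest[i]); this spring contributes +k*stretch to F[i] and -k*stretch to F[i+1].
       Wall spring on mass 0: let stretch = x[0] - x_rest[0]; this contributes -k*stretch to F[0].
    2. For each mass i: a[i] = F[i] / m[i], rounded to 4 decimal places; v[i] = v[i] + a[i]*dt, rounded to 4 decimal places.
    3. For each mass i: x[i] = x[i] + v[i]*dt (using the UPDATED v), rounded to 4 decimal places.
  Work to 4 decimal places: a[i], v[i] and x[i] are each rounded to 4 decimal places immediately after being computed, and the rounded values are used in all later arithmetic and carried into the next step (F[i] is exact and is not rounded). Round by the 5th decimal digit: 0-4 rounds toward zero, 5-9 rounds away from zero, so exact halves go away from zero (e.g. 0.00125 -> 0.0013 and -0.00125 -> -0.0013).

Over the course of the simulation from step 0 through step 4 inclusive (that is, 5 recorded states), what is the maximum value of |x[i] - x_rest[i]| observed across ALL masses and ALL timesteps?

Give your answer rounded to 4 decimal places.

Answer: 3.0545

Derivation:
Step 0: x=[3.0000 4.0000 10.0000 10.0000] v=[0.0000 0.0000 0.0000 0.0000]
Step 1: x=[2.6800 4.8000 9.0400 10.2400] v=[-1.6000 4.0000 -4.8000 1.2000]
Step 2: x=[2.2704 5.9392 7.5936 10.6240] v=[-2.0480 5.6960 -7.2320 1.9200]
Step 3: x=[2.0845 6.7561 6.3674 11.0056] v=[-0.9293 4.0845 -6.1312 1.9078]
Step 4: x=[2.3126 6.7634 5.9455 11.2561] v=[1.1404 0.0363 -2.1097 1.2525]
Max displacement = 3.0545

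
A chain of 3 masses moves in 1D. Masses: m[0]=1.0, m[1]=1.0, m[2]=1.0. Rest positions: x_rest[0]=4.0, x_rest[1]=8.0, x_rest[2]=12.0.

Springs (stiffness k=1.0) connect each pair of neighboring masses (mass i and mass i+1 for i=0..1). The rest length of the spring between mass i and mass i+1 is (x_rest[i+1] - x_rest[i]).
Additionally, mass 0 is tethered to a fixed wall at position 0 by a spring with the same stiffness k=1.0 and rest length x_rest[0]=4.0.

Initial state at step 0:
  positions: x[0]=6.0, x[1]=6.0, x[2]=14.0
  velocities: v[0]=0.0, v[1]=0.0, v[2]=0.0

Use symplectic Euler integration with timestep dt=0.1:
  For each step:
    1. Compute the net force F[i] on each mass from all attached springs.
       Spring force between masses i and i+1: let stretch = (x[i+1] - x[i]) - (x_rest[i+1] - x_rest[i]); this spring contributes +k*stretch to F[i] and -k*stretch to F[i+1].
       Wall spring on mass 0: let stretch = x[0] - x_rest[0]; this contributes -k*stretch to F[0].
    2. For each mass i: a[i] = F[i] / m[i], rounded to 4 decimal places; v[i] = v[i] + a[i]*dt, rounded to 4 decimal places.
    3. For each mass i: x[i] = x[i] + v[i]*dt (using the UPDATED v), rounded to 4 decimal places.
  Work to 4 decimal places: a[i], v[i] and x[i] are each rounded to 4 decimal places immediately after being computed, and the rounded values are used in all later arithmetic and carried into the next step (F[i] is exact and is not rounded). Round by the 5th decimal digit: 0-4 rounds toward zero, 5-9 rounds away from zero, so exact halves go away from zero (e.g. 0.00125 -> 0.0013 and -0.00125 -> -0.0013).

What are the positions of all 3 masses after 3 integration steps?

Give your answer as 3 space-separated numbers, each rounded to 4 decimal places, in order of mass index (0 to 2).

Step 0: x=[6.0000 6.0000 14.0000] v=[0.0000 0.0000 0.0000]
Step 1: x=[5.9400 6.0800 13.9600] v=[-0.6000 0.8000 -0.4000]
Step 2: x=[5.8220 6.2374 13.8812] v=[-1.1800 1.5740 -0.7880]
Step 3: x=[5.6499 6.4671 13.7660] v=[-1.7207 2.2968 -1.1524]

Answer: 5.6499 6.4671 13.7660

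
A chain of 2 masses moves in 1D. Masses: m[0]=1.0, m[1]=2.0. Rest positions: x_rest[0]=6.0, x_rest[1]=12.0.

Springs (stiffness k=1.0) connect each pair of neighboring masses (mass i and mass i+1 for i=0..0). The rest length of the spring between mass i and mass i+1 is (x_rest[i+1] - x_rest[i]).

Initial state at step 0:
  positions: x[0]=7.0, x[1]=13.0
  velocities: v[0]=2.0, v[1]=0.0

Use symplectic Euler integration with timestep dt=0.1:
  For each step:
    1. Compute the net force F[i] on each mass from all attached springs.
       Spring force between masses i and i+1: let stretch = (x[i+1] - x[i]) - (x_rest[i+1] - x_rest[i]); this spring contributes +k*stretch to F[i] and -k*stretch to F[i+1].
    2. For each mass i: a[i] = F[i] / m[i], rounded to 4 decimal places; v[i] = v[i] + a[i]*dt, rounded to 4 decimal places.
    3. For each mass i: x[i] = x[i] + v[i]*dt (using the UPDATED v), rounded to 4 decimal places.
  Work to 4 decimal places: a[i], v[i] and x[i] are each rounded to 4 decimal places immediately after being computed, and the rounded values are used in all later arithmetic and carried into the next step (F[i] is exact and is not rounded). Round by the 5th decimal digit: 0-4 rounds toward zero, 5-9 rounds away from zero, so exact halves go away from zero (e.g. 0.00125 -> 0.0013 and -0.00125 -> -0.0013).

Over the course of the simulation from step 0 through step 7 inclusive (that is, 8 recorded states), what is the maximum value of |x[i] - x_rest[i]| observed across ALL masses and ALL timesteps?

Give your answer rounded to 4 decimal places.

Step 0: x=[7.0000 13.0000] v=[2.0000 0.0000]
Step 1: x=[7.2000 13.0000] v=[2.0000 0.0000]
Step 2: x=[7.3980 13.0010] v=[1.9800 0.0100]
Step 3: x=[7.5920 13.0040] v=[1.9403 0.0299]
Step 4: x=[7.7802 13.0099] v=[1.8815 0.0593]
Step 5: x=[7.9607 13.0197] v=[1.8045 0.0978]
Step 6: x=[8.1317 13.0342] v=[1.7104 0.1449]
Step 7: x=[8.2918 13.0542] v=[1.6007 0.1998]
Max displacement = 2.2918

Answer: 2.2918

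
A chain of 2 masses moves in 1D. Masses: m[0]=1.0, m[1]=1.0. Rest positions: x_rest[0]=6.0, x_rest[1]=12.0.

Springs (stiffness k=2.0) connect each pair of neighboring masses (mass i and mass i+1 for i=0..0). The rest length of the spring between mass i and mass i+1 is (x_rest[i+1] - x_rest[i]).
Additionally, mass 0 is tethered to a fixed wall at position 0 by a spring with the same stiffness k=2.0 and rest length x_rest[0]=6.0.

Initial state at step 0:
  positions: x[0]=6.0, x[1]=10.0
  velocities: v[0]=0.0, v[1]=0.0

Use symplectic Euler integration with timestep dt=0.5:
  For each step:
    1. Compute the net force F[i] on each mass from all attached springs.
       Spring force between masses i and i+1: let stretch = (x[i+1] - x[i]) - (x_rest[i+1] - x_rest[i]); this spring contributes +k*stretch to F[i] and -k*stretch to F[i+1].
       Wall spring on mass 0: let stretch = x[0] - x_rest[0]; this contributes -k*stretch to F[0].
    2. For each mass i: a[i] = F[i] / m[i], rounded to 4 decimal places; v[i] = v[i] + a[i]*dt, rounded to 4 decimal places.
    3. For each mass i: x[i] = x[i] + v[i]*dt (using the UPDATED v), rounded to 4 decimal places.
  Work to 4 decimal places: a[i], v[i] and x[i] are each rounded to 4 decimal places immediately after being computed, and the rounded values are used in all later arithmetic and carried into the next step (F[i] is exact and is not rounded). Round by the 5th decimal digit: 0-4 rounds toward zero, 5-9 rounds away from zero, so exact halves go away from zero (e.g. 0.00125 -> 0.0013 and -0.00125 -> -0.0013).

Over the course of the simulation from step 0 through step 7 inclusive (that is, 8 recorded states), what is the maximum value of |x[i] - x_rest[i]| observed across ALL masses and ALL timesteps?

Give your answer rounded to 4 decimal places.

Step 0: x=[6.0000 10.0000] v=[0.0000 0.0000]
Step 1: x=[5.0000 11.0000] v=[-2.0000 2.0000]
Step 2: x=[4.5000 12.0000] v=[-1.0000 2.0000]
Step 3: x=[5.5000 12.2500] v=[2.0000 0.5000]
Step 4: x=[7.1250 12.1250] v=[3.2500 -0.2500]
Step 5: x=[7.6875 12.5000] v=[1.1250 0.7500]
Step 6: x=[6.8125 13.4688] v=[-1.7500 1.9375]
Step 7: x=[5.8594 14.1094] v=[-1.9062 1.2812]
Max displacement = 2.1094

Answer: 2.1094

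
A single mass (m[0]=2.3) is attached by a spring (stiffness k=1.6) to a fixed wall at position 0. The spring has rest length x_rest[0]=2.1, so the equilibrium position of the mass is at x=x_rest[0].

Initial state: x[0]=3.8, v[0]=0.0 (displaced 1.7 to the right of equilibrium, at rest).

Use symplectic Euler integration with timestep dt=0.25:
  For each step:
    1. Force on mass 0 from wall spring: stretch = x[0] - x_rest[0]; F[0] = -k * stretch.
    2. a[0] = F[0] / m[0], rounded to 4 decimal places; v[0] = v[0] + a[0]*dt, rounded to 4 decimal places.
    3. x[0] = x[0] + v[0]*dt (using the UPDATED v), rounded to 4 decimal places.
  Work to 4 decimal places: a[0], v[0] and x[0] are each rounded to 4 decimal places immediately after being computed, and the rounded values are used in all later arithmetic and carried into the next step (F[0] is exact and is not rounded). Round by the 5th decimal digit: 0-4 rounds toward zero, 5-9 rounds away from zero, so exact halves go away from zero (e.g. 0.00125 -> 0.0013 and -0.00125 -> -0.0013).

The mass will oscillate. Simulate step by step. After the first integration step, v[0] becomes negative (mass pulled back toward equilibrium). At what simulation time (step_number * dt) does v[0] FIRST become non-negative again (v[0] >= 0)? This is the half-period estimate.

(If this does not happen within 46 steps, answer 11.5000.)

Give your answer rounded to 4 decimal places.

Step 0: x=[3.8000] v=[0.0000]
Step 1: x=[3.7261] v=[-0.2957]
Step 2: x=[3.5815] v=[-0.5785]
Step 3: x=[3.3725] v=[-0.8362]
Step 4: x=[3.1081] v=[-1.0575]
Step 5: x=[2.7999] v=[-1.2328]
Step 6: x=[2.4613] v=[-1.3545]
Step 7: x=[2.1070] v=[-1.4173]
Step 8: x=[1.7524] v=[-1.4185]
Step 9: x=[1.4129] v=[-1.3581]
Step 10: x=[1.1033] v=[-1.2386]
Step 11: x=[0.8370] v=[-1.0653]
Step 12: x=[0.6256] v=[-0.8457]
Step 13: x=[0.4783] v=[-0.5893]
Step 14: x=[0.4015] v=[-0.3073]
Step 15: x=[0.3985] v=[-0.0119]
Step 16: x=[0.4695] v=[0.2840]
First v>=0 after going negative at step 16, time=4.0000

Answer: 4.0000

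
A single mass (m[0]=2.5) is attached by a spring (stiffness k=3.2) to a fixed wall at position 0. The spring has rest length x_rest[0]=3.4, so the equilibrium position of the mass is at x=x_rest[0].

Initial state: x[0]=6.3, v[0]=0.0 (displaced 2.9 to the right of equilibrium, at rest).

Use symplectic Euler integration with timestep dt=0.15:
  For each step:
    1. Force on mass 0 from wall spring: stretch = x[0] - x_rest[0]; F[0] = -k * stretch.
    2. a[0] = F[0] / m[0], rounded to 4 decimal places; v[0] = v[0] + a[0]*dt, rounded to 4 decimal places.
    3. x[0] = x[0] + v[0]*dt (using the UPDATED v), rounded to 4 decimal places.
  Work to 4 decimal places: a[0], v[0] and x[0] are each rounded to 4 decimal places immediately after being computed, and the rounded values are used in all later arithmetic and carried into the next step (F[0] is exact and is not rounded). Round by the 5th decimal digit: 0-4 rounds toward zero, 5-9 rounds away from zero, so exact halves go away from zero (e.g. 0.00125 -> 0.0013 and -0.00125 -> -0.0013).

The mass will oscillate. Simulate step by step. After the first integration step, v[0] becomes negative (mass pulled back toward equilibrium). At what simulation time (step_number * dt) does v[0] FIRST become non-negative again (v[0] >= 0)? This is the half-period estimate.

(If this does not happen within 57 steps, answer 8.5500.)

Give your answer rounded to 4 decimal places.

Step 0: x=[6.3000] v=[0.0000]
Step 1: x=[6.2165] v=[-0.5568]
Step 2: x=[6.0519] v=[-1.0976]
Step 3: x=[5.8109] v=[-1.6068]
Step 4: x=[5.5004] v=[-2.0697]
Step 5: x=[5.1295] v=[-2.4730]
Step 6: x=[4.7087] v=[-2.8051]
Step 7: x=[4.2502] v=[-3.0564]
Step 8: x=[3.7673] v=[-3.2196]
Step 9: x=[3.2738] v=[-3.2901]
Step 10: x=[2.7839] v=[-3.2659]
Step 11: x=[2.3118] v=[-3.1476]
Step 12: x=[1.8710] v=[-2.9387]
Step 13: x=[1.4742] v=[-2.6451]
Step 14: x=[1.1329] v=[-2.2754]
Step 15: x=[0.8569] v=[-1.8401]
Step 16: x=[0.6541] v=[-1.3518]
Step 17: x=[0.5304] v=[-0.8246]
Step 18: x=[0.4894] v=[-0.2736]
Step 19: x=[0.5322] v=[0.2852]
First v>=0 after going negative at step 19, time=2.8500

Answer: 2.8500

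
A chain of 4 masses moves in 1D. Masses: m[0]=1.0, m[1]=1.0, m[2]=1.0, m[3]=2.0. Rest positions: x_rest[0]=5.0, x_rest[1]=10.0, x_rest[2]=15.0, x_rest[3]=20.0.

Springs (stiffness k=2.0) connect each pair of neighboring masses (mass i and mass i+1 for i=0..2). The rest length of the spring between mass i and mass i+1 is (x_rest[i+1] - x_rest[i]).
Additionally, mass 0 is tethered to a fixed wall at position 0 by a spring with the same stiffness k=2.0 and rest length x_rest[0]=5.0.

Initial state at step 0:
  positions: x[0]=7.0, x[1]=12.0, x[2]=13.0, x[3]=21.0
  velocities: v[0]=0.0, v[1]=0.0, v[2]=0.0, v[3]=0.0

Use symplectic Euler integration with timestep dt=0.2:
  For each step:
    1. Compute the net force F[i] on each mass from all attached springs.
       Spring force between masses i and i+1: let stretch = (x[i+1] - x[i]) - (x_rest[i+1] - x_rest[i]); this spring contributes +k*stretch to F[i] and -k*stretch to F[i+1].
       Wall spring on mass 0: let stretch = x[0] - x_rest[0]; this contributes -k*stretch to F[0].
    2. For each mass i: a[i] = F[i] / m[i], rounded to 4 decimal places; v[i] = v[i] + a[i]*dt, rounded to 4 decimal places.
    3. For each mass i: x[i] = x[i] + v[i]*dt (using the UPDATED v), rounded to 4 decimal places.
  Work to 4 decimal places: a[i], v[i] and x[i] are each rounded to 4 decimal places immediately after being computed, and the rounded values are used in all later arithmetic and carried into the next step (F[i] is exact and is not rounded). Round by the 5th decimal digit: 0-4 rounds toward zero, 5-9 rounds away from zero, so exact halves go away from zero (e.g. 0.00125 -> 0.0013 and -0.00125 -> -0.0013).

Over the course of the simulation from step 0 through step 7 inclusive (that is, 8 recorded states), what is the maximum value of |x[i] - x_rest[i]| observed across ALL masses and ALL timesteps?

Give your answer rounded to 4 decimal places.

Step 0: x=[7.0000 12.0000 13.0000 21.0000] v=[0.0000 0.0000 0.0000 0.0000]
Step 1: x=[6.8400 11.6800 13.5600 20.8800] v=[-0.8000 -1.6000 2.8000 -0.6000]
Step 2: x=[6.5200 11.1232 14.5552 20.6672] v=[-1.6000 -2.7840 4.9760 -1.0640]
Step 3: x=[6.0467 10.4727 15.7648 20.4099] v=[-2.3667 -3.2525 6.0480 -1.2864]
Step 4: x=[5.4437 9.8915 16.9226 20.1668] v=[-3.0150 -2.9061 5.7892 -1.2154]
Step 5: x=[4.7610 9.5169 17.7775 19.9940] v=[-3.4134 -1.8728 4.2744 -0.8642]
Step 6: x=[4.0779 9.4227 18.1489 19.9325] v=[-3.4154 -0.4709 1.8568 -0.3075]
Step 7: x=[3.4962 9.5990 17.9649 19.9997] v=[-2.9086 0.8817 -0.9202 0.3358]
Max displacement = 3.1489

Answer: 3.1489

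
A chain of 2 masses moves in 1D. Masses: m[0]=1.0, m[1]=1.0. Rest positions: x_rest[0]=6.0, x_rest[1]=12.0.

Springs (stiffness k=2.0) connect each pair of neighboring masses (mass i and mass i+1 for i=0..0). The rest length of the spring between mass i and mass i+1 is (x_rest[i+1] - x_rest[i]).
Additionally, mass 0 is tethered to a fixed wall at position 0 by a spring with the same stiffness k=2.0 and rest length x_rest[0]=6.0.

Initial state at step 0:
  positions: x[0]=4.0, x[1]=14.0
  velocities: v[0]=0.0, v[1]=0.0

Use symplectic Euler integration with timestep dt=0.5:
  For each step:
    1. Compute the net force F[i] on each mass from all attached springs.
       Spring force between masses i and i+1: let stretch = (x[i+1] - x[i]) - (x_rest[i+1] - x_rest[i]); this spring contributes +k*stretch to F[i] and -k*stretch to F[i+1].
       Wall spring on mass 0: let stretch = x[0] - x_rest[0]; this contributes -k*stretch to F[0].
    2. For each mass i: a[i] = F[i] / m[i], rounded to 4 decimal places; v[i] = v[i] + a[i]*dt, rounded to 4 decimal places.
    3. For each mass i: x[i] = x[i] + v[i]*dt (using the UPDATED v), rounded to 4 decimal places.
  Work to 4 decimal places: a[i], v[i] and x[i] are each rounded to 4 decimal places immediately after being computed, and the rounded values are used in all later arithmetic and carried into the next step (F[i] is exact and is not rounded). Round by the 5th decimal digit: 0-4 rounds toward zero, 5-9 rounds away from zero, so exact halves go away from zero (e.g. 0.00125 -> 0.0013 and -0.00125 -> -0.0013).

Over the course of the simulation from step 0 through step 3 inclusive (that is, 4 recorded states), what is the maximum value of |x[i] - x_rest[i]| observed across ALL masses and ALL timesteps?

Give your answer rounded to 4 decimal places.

Step 0: x=[4.0000 14.0000] v=[0.0000 0.0000]
Step 1: x=[7.0000 12.0000] v=[6.0000 -4.0000]
Step 2: x=[9.0000 10.5000] v=[4.0000 -3.0000]
Step 3: x=[7.2500 11.2500] v=[-3.5000 1.5000]
Max displacement = 3.0000

Answer: 3.0000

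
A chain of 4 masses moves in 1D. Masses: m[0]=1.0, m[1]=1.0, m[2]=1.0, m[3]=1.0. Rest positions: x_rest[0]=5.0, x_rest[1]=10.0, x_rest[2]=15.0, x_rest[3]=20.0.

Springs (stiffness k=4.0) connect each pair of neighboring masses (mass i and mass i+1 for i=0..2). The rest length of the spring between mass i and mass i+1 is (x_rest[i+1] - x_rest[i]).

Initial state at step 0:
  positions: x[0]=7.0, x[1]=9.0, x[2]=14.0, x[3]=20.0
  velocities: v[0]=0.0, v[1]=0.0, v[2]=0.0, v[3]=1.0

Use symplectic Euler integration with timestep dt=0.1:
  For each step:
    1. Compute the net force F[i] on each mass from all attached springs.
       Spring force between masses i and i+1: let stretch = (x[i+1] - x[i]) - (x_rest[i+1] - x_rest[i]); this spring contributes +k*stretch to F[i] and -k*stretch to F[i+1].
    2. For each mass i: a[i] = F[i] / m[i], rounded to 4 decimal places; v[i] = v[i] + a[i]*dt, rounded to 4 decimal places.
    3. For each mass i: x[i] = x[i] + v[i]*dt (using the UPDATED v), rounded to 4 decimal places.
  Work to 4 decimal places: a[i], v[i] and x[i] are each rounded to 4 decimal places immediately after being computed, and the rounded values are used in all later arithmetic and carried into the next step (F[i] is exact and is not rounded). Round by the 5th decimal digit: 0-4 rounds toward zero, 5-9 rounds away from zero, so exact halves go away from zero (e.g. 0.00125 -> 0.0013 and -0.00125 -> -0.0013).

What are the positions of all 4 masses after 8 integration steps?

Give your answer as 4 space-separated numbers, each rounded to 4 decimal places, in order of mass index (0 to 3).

Answer: 4.3267 11.2378 15.5321 19.7036

Derivation:
Step 0: x=[7.0000 9.0000 14.0000 20.0000] v=[0.0000 0.0000 0.0000 1.0000]
Step 1: x=[6.8800 9.1200 14.0400 20.0600] v=[-1.2000 1.2000 0.4000 0.6000]
Step 2: x=[6.6496 9.3472 14.1240 20.0792] v=[-2.3040 2.2720 0.8400 0.1920]
Step 3: x=[6.3271 9.6576 14.2551 20.0602] v=[-3.2250 3.1037 1.3114 -0.1901]
Step 4: x=[5.9378 10.0187 14.4345 20.0090] v=[-3.8928 3.6105 1.7944 -0.5121]
Step 5: x=[5.5118 10.3932 14.6603 19.9348] v=[-4.2604 3.7445 2.2579 -0.7419]
Step 6: x=[5.0810 10.7431 14.9264 19.8496] v=[-4.3078 3.4988 2.6609 -0.8517]
Step 7: x=[4.6767 11.0338 15.2221 19.7675] v=[-4.0430 2.9073 2.9569 -0.8210]
Step 8: x=[4.3267 11.2378 15.5321 19.7036] v=[-3.5002 2.0398 3.0997 -0.6392]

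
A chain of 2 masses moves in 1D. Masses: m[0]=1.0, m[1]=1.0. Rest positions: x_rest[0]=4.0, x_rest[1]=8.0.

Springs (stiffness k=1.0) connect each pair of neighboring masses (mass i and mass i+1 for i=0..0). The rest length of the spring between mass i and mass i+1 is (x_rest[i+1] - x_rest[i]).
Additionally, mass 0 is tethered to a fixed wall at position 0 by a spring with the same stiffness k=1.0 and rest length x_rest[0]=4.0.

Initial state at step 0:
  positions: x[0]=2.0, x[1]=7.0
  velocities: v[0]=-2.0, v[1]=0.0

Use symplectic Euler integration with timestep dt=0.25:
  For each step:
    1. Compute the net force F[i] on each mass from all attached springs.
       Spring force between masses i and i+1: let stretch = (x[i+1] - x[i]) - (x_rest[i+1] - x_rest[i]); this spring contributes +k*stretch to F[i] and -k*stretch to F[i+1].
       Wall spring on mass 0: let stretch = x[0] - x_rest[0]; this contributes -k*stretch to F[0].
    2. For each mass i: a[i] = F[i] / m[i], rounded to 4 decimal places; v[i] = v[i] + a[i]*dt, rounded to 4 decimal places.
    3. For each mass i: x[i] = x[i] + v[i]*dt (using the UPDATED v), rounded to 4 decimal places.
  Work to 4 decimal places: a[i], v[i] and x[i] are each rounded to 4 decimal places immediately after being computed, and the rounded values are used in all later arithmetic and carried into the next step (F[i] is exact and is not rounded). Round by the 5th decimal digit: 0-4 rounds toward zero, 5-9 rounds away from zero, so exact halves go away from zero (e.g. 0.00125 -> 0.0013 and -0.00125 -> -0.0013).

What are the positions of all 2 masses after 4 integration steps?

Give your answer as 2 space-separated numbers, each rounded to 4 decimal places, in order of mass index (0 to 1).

Step 0: x=[2.0000 7.0000] v=[-2.0000 0.0000]
Step 1: x=[1.6875 6.9375] v=[-1.2500 -0.2500]
Step 2: x=[1.5977 6.7969] v=[-0.3594 -0.5625]
Step 3: x=[1.7330 6.5813] v=[0.5410 -0.8623]
Step 4: x=[2.0630 6.3127] v=[1.3198 -1.0744]

Answer: 2.0630 6.3127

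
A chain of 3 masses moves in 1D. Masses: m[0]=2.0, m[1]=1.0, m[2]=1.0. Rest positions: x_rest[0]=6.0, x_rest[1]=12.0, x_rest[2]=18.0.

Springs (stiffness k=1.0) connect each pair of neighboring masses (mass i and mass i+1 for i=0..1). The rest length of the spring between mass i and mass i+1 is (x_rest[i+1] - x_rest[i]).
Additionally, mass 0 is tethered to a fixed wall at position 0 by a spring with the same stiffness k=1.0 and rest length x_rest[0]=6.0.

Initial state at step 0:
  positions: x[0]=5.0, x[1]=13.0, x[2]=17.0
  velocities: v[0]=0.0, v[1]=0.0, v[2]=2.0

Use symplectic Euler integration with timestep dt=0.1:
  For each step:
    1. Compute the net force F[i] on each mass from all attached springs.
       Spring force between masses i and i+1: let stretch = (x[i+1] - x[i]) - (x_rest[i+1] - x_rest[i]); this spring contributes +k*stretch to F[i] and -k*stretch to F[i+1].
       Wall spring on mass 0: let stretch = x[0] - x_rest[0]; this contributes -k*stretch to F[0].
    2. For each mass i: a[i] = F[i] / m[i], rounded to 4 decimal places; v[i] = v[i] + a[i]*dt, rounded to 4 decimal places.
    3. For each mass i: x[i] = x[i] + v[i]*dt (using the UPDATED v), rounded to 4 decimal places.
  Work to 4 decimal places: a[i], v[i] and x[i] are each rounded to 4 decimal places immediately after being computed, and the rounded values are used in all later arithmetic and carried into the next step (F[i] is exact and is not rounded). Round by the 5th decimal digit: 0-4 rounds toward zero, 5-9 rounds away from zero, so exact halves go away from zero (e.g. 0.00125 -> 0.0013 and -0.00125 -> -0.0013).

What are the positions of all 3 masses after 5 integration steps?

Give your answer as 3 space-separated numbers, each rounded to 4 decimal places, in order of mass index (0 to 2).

Answer: 5.2133 12.4781 18.2404

Derivation:
Step 0: x=[5.0000 13.0000 17.0000] v=[0.0000 0.0000 2.0000]
Step 1: x=[5.0150 12.9600 17.2200] v=[0.1500 -0.4000 2.2000]
Step 2: x=[5.0447 12.8832 17.4574] v=[0.2965 -0.7685 2.3740]
Step 3: x=[5.0883 12.7737 17.7091] v=[0.4362 -1.0949 2.5166]
Step 4: x=[5.1449 12.6367 17.9714] v=[0.5661 -1.3699 2.6231]
Step 5: x=[5.2133 12.4781 18.2404] v=[0.6835 -1.5856 2.6896]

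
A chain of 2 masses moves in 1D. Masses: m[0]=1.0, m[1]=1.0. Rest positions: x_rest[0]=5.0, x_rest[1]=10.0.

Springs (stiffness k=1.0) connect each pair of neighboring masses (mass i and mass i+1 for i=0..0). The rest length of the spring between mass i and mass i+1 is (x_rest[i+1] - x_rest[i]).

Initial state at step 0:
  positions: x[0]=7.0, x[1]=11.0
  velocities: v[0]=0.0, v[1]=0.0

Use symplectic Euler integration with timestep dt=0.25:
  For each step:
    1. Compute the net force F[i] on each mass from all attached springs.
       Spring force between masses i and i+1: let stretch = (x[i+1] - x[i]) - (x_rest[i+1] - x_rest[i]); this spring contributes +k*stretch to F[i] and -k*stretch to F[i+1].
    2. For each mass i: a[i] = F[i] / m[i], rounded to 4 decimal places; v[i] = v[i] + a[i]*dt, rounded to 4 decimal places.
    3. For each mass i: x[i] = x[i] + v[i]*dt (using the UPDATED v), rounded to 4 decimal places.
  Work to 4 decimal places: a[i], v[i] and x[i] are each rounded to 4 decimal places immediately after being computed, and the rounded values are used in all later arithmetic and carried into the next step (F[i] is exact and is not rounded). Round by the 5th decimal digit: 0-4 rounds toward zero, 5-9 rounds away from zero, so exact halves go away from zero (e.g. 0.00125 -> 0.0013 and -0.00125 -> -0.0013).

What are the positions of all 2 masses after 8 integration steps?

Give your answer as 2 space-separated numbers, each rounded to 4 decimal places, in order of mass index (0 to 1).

Step 0: x=[7.0000 11.0000] v=[0.0000 0.0000]
Step 1: x=[6.9375 11.0625] v=[-0.2500 0.2500]
Step 2: x=[6.8203 11.1797] v=[-0.4688 0.4688]
Step 3: x=[6.6631 11.3370] v=[-0.6290 0.6290]
Step 4: x=[6.4855 11.5146] v=[-0.7105 0.7105]
Step 5: x=[6.3097 11.6904] v=[-0.7032 0.7032]
Step 6: x=[6.1577 11.8424] v=[-0.6080 0.6080]
Step 7: x=[6.0485 11.9516] v=[-0.4368 0.4368]
Step 8: x=[5.9958 12.0044] v=[-0.2110 0.2110]

Answer: 5.9958 12.0044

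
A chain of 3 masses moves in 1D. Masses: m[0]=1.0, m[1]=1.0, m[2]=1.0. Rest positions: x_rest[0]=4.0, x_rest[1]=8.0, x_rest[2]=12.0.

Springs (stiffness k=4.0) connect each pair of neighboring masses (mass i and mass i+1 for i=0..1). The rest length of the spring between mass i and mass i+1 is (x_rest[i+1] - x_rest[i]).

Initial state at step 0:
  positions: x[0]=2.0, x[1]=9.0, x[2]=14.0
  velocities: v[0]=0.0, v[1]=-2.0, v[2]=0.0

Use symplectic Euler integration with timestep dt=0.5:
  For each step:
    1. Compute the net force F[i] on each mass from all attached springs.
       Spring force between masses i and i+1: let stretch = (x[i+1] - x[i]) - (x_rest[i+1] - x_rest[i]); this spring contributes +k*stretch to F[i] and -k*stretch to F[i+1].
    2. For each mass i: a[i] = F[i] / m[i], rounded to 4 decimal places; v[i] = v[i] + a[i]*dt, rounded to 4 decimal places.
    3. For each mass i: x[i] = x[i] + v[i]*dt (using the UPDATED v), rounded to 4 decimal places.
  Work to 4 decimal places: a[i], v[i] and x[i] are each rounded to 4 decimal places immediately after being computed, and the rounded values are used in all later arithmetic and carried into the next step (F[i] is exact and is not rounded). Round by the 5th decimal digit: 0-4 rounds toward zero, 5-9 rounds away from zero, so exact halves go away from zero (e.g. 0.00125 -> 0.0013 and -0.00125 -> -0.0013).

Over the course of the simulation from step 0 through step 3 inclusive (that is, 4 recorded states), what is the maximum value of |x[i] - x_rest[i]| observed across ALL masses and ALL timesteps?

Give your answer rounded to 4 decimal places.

Answer: 3.0000

Derivation:
Step 0: x=[2.0000 9.0000 14.0000] v=[0.0000 -2.0000 0.0000]
Step 1: x=[5.0000 6.0000 13.0000] v=[6.0000 -6.0000 -2.0000]
Step 2: x=[5.0000 9.0000 9.0000] v=[0.0000 6.0000 -8.0000]
Step 3: x=[5.0000 8.0000 9.0000] v=[0.0000 -2.0000 0.0000]
Max displacement = 3.0000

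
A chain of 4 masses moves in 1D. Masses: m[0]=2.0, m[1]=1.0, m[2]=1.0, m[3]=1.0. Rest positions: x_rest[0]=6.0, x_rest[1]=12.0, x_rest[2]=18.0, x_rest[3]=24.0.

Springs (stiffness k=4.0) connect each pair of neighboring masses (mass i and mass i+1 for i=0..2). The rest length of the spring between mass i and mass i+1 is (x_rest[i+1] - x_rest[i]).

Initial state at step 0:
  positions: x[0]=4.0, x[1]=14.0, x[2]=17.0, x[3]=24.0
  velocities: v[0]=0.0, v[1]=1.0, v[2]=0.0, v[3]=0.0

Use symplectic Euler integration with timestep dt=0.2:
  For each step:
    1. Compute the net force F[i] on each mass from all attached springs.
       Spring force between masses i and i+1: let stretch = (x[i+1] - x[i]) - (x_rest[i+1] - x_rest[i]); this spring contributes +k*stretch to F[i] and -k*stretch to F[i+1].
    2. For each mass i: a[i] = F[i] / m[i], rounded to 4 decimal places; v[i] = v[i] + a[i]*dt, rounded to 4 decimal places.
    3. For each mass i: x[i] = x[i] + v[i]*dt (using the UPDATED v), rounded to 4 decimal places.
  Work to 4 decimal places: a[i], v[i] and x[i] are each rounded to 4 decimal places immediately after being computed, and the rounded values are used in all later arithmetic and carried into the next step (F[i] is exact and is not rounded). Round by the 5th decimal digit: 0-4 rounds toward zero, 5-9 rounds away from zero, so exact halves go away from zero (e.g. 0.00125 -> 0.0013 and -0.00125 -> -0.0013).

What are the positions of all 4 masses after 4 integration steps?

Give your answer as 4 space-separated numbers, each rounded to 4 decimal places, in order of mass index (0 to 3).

Step 0: x=[4.0000 14.0000 17.0000 24.0000] v=[0.0000 1.0000 0.0000 0.0000]
Step 1: x=[4.3200 13.0800 17.6400 23.8400] v=[1.6000 -4.6000 3.2000 -0.8000]
Step 2: x=[4.8608 11.4880 18.5424 23.6480] v=[2.7040 -7.9600 4.5120 -0.9600]
Step 3: x=[5.4518 9.9644 19.1330 23.5991] v=[2.9549 -7.6182 2.9530 -0.2445]
Step 4: x=[5.9238 9.1857 18.9712 23.7956] v=[2.3599 -3.8934 -0.8090 0.9826]

Answer: 5.9238 9.1857 18.9712 23.7956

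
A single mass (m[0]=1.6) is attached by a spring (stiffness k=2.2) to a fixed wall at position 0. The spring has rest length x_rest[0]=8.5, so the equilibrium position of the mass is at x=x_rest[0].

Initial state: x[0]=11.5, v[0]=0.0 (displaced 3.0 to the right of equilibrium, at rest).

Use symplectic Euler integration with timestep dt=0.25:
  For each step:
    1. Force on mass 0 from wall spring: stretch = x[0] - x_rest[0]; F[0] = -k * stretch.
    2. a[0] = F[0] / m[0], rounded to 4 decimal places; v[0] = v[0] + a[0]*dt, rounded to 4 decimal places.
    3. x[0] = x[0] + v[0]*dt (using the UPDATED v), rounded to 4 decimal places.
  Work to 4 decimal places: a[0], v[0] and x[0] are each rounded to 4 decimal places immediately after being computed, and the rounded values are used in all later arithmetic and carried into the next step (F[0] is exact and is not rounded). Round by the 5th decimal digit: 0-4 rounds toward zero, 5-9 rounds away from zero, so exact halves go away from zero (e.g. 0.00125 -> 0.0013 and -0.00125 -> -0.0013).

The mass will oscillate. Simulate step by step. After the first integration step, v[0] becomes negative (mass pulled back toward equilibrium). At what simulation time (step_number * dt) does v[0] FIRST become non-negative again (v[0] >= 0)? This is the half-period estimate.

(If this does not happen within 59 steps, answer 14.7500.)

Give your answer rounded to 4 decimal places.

Step 0: x=[11.5000] v=[0.0000]
Step 1: x=[11.2422] v=[-1.0313]
Step 2: x=[10.7487] v=[-1.9739]
Step 3: x=[10.0620] v=[-2.7469]
Step 4: x=[9.2410] v=[-3.2839]
Step 5: x=[8.3564] v=[-3.5386]
Step 6: x=[7.4841] v=[-3.4892]
Step 7: x=[6.6991] v=[-3.1400]
Step 8: x=[6.0689] v=[-2.5210]
Step 9: x=[5.6476] v=[-1.6853]
Step 10: x=[5.4714] v=[-0.7048]
Step 11: x=[5.5555] v=[0.3363]
First v>=0 after going negative at step 11, time=2.7500

Answer: 2.7500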